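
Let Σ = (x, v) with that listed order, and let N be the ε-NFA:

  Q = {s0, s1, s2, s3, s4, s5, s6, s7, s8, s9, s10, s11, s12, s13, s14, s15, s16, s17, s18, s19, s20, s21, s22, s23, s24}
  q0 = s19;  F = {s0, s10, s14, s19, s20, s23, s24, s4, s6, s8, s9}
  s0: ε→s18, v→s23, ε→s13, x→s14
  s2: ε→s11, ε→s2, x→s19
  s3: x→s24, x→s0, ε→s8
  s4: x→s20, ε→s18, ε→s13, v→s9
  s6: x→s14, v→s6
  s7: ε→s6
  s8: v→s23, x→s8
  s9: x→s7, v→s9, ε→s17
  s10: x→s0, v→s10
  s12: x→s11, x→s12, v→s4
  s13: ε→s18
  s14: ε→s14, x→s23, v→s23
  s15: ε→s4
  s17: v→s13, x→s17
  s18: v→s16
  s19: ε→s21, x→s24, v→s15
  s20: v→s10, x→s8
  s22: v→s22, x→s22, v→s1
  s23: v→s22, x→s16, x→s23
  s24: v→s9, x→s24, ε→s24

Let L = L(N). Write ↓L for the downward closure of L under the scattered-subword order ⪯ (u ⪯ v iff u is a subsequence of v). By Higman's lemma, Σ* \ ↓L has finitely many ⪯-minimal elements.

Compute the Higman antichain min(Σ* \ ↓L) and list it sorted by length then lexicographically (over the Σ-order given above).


min(Σ*\↓L) = [vxxvv, xvxxxv, vvxxxv].

|Q|=25, |F|=11, |δ|=49 (14 ε).
min D↑ (12 st, q0=0, F={11}): 0:x→1,v→2 1:x→1,v→3 2:x→4,v→3 3:x→5,v→3 4:x→6,v→7 5:x→8,v→5 6:x→6,v→9 7:x→10,v→7 8:x→9,v→9 9:x→9,v→11 10:x→8,v→9 11:x→11,v→11 [Hopcroft].
'vxxvv': |S_i|=[20, 17, 14, 10, 6, 3] end={s1,s16,s22} — reject; 5/5 single-dels accept.
'xvxxxv': N↓-sim [20, 16, 13, 11, 8, 7, 5] end={s1,s13,s16,s18,s22} ∉↓L; 6/6 deletions ∈↓L.
'vvxxxv': |S_i|=[20, 17, 13, 11, 8, 7, 5] end={s1,s13,s16,s18,s22} rej; 6/6 del acc.
3 obstructions.


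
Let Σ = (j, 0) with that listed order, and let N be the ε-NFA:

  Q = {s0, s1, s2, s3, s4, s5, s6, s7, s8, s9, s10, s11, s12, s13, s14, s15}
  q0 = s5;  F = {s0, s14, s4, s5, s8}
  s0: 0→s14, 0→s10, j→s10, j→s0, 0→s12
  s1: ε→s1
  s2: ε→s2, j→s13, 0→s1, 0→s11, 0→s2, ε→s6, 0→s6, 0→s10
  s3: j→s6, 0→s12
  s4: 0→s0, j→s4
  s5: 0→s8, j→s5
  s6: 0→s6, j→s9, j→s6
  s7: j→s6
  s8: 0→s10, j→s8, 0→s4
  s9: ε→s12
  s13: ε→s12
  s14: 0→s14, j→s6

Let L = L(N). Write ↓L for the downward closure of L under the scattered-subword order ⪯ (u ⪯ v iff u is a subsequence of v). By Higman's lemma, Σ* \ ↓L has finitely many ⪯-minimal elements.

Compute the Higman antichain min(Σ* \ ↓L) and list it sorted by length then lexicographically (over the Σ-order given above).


min(Σ*\↓L) = [0000j].

|Q|=16, |F|=5, |δ|=31 (5 ε).
min D↑ (6 st, q0=0, F={5}): 0:j→0,0→1 1:j→1,0→2 2:j→2,0→3 3:j→3,0→4 4:j→5,0→4 5:j→5,0→5 [Hopcroft].
'0000j': run [9, 8, 7, 6, 5, 3] end={s12,s6,s9} — reject; 5/5 deletions ∈↓L.
1 obstructions.


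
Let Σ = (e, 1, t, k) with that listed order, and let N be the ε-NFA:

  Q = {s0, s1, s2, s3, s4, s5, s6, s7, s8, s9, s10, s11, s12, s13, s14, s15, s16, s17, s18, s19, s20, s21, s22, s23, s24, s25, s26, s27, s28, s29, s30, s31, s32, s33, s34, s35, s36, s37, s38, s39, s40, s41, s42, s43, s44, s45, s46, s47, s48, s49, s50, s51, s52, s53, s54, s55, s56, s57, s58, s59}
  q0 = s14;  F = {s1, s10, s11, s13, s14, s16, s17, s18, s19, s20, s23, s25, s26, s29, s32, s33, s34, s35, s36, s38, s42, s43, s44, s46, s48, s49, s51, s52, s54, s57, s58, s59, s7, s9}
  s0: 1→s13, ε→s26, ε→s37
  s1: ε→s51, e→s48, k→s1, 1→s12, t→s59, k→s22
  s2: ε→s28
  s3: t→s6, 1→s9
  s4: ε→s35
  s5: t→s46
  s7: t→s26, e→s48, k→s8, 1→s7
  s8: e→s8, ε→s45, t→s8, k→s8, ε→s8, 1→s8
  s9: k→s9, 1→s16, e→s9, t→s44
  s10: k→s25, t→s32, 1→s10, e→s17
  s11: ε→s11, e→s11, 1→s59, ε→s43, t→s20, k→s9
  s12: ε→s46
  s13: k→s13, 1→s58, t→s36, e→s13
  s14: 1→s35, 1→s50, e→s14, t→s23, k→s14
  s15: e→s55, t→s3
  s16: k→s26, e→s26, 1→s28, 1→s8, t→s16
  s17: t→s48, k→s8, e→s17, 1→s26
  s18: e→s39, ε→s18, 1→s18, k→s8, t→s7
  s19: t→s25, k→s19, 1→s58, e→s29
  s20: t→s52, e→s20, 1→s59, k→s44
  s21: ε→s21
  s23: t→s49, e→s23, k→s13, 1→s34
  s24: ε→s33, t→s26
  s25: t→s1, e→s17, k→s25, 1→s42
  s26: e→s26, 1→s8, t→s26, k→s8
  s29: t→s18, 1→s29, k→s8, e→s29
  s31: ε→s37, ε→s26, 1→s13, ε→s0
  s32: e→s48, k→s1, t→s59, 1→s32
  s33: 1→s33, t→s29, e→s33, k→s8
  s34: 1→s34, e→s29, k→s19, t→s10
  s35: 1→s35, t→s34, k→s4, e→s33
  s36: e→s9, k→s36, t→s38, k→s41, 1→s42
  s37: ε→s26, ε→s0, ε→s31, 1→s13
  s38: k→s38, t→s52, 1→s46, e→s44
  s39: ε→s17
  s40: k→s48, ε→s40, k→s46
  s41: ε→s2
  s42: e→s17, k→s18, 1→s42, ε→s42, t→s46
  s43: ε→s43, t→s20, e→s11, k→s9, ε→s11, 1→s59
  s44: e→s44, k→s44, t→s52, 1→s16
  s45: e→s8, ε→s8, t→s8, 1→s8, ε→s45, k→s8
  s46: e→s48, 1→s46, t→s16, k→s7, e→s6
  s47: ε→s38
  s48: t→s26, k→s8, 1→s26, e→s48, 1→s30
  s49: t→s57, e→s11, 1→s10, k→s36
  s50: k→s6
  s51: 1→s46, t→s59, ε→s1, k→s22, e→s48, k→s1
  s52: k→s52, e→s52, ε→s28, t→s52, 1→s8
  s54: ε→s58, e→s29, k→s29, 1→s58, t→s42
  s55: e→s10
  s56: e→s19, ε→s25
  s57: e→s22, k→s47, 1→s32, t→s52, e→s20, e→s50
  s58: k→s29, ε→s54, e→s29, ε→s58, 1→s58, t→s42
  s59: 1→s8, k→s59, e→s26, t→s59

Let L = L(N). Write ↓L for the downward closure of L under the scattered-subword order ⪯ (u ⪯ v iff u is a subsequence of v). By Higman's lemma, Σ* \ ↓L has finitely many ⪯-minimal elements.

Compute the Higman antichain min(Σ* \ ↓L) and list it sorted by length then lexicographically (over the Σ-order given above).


Antichain: [1ek, tte11, tttt1, tk1kk].

|Q|=60, |F|=34, |δ|=201 (34 ε).
min D↑ (32 st, q0=0, F={8}): 0:e→0,1→1,t→2,k→0 1:e→3,1→1,t→4,k→1 2:e→2,1→4,t→5,k→6 3:e→3,1→3,t→7,k→8 4:e→7,1→4,t→9,k→10 5:e→11,1→9,t→12,k→13 6:e→6,1→14,t→13,k→6 7:e→7,1→7,t→15,k→8 8:e→8,1→8,t→8,k→8 9:e→16,1→9,t→17,k→18 10:e→7,1→14,t→18,k→10 11:e→11,1→19,t→20,k→21 12:e→20,1→17,t→22,k→23 13:e→21,1→24,t→23,k→13 14:e→7,1→14,t→24,k→7 15:e→16,1→15,t→25,k→8 16:e→16,1→26,t→27,k→8 17:e→27,1→17,t→19,k→28 18:e→16,1→24,t→28,k→18 19:e→26,1→8,t→19,k→19 20:e→20,1→19,t→22,k→29 21:e→21,1→30,t→29,k→21 22:e→22,1→8,t→22,k→22 23:e→29,1→31,t→22,k→23 24:e→16,1→24,t→31,k→15 25:e→27,1→25,t→26,k→8 26:e→26,1→8,t→26,k→8 27:e→27,1→26,t→26,k→8 28:e→27,1→31,t→19,k→28 29:e→29,1→30,t→22,k→29 30:e→26,1→8,t→30,k→26 31:e→27,1→31,t→30,k→25.
'1ek': run [47, 31, 12, 2] end={s45,s8} rej; 3/3 single-dels accept.
'tte11': |S_i|=[47, 43, 36, 19, 7, 3] end={s28,s45,s8} ∉↓L; 5/5 deletions ∈↓L.
'tttt1': N↓-sim [47, 43, 36, 23, 7, 3] end={s28,s45,s8} rej; 5/5 single-dels accept.
'tk1kk': run [47, 43, 33, 18, 10, 2] end={s45,s8} rej; 5/5 del acc.
4 minimals (antichain).


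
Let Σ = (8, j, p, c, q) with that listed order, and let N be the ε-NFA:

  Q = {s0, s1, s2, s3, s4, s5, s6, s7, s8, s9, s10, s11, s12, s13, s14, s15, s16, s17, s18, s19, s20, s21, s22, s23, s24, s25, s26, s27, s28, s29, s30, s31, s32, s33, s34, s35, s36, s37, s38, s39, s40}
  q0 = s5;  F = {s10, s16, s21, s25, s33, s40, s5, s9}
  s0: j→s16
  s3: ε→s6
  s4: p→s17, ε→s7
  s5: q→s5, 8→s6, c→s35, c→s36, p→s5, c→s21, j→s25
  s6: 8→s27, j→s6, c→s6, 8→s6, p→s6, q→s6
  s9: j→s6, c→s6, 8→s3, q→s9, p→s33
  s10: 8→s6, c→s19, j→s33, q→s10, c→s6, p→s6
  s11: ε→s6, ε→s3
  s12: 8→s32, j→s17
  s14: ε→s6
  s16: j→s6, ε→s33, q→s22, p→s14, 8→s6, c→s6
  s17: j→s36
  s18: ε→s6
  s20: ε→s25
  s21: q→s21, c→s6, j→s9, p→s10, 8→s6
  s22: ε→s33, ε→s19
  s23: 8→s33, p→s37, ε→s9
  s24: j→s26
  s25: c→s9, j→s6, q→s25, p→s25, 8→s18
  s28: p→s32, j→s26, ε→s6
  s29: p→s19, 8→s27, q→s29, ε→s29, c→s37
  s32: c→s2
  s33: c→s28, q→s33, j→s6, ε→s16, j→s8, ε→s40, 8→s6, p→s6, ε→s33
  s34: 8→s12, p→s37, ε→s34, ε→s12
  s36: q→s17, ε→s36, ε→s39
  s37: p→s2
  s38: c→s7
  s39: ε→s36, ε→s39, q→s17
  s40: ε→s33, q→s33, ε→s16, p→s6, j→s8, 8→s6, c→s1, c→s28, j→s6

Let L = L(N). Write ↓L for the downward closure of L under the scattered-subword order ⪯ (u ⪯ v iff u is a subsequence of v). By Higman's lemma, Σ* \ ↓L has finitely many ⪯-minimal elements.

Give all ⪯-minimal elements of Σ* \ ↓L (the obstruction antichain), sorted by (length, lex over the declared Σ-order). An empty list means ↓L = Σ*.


Antichain: [8, jj, cc, cpp].

|Q|=41, |F|=8, |δ|=97 (24 ε).
min D↑ (7 st, q0=0, F={1}): 0:8→1,j→2,p→0,c→3,q→0 1:8→1,j→1,p→1,c→1,q→1 2:8→1,j→1,p→2,c→4,q→2 3:8→1,j→4,p→5,c→1,q→3 4:8→1,j→1,p→6,c→1,q→4 5:8→1,j→6,p→1,c→1,q→5 6:8→1,j→1,p→1,c→1,q→6.
'8': |S_i|=[25, 4] end={s18,s27,s3,s6} ∉↓L; 1/1 deletions ∈↓L.
'jj': N↓-sim [25, 21, 7] end={s17,s26,s27,s36,s39,s6,s8} — reject; 2/2 del acc.
'cc': N↓-sim [25, 22, 8] end={s1,s19,s2,s26,s27,s28,s32,s6} — reject; 2/2 single-dels accept.
'cpp': |S_i|=[25, 22, 15, 5] end={s14,s2,s27,s32,s6} ∉↓L; 3/3 single-dels accept.
4 obstructions.


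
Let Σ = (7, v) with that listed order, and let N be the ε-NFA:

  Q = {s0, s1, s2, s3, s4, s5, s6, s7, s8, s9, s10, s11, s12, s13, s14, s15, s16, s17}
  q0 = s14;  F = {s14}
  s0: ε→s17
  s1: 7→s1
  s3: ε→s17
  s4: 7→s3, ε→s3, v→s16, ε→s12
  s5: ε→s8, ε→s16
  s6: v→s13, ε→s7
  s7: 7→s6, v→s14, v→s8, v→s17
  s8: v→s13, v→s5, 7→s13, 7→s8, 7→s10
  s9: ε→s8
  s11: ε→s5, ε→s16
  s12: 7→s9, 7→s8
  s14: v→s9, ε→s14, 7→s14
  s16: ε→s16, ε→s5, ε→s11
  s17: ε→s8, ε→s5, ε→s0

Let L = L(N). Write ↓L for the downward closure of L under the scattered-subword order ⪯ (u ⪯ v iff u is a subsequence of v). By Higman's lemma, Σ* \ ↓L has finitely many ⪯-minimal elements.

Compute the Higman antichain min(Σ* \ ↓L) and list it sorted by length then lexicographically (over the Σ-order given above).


Antichain: [v].

|Q|=18, |F|=1, |δ|=34 (17 ε).
min D↑ (2 st, q0=0, F={1}): 0:7→0,v→1 1:7→1,v→1 [Hopcroft].
'v': N↓-sim [8, 7] end={s10,s11,s13,s16,s5,s8,s9} rej; 1/1 deletions ∈↓L.
1 minimals (antichain).


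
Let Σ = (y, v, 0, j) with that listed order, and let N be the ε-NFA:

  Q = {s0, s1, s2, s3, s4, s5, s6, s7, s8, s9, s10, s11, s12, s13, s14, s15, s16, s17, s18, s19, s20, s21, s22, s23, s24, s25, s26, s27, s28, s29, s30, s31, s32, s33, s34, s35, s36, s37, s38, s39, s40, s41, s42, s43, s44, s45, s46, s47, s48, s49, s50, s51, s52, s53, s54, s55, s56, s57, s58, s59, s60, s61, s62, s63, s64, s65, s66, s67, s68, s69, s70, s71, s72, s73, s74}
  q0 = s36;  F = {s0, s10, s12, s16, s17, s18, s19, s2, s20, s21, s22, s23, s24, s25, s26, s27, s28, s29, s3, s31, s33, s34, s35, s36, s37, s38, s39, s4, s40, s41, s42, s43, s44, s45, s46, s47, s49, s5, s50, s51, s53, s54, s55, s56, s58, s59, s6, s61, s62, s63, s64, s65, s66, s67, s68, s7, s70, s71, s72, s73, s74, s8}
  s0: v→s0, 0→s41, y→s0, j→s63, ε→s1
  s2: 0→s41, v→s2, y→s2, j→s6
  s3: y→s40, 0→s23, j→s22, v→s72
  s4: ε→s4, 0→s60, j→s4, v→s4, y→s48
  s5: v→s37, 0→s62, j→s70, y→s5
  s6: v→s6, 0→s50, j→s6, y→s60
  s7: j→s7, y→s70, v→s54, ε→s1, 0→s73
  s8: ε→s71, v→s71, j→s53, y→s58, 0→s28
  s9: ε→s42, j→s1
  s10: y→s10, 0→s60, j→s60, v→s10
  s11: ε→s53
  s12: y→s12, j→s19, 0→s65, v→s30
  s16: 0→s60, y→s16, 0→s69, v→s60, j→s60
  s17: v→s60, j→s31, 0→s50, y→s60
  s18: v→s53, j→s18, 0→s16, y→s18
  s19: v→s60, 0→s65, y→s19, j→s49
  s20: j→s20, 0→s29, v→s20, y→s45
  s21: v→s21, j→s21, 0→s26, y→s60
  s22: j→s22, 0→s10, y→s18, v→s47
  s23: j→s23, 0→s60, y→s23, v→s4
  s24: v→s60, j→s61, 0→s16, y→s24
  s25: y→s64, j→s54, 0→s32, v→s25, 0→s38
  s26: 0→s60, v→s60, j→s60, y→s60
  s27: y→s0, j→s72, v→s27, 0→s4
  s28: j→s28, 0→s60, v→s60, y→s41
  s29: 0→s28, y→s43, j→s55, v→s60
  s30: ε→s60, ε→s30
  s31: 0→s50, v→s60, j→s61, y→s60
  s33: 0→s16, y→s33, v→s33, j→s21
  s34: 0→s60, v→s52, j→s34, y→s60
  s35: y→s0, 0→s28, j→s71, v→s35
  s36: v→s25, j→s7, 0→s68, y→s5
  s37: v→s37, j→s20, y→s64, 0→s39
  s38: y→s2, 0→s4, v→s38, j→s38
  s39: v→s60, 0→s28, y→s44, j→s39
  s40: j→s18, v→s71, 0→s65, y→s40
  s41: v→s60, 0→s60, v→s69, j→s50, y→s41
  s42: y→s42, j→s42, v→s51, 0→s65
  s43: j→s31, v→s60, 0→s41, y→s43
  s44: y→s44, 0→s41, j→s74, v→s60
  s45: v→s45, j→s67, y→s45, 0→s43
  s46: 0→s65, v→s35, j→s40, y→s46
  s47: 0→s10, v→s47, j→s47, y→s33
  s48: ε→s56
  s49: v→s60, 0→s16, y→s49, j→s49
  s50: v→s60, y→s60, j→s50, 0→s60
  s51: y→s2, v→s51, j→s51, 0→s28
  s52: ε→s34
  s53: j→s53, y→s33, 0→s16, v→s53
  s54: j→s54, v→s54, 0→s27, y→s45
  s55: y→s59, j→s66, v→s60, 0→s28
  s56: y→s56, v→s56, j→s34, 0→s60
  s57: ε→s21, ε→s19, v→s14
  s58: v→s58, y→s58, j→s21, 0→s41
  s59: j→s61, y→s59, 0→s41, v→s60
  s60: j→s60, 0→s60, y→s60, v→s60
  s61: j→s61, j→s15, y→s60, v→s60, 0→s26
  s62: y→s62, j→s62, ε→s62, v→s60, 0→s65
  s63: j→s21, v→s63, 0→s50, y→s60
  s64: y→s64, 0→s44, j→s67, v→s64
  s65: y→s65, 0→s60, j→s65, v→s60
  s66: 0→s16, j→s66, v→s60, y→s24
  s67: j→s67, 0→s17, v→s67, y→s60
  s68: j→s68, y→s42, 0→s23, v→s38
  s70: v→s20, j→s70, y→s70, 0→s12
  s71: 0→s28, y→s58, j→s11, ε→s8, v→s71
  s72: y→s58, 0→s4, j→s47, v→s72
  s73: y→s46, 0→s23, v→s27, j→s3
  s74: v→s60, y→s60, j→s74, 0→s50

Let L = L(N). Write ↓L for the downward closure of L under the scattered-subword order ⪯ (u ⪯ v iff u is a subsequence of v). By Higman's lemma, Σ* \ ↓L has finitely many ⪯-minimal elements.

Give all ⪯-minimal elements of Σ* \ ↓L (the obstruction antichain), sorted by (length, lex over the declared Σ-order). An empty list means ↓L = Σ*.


|Q|=75, |F|=62, |δ|=272 (14 ε).
min D↑ (62 st, q0=0, F={16}): 0:y→1,v→2,0→3,j→4 1:y→1,v→5,0→6,j→7 2:y→8,v→2,0→9,j→10 3:y→11,v→9,0→12,j→3 4:y→7,v→10,0→13,j→4 5:y→8,v→5,0→14,j→15 6:y→6,v→16,0→17,j→6 7:y→7,v→15,0→18,j→7 8:y→8,v→8,0→19,j→20 9:y→21,v→9,0→22,j→9 10:y→23,v→10,0→24,j→10 11:y→11,v→25,0→17,j→11 12:y→12,v→22,0→16,j→12 13:y→26,v→24,0→12,j→27 14:y→19,v→16,0→28,j→14 15:y→23,v→15,0→29,j→15 16:y→16,v→16,0→16,j→16 17:y→17,v→16,0→16,j→17 18:y→18,v→16,0→17,j→30 19:y→19,v→16,0→31,j→32 20:y→16,v→20,0→33,j→20 21:y→21,v→21,0→31,j→34 22:y→35,v→22,0→16,j→22 23:y→23,v→23,0→36,j→20 24:y→37,v→24,0→22,j→38 25:y→21,v→25,0→28,j→25 26:y→26,v→39,0→17,j→40 27:y→40,v→38,0→12,j→41 28:y→31,v→16,0→16,j→28 29:y→36,v→16,0→28,j→42 30:y→30,v→16,0→17,j→43 31:y→31,v→16,0→16,j→44 32:y→16,v→16,0→44,j→32 33:y→16,v→16,0→44,j→45 34:y→16,v→34,0→44,j→34 35:y→35,v→35,0→16,j→46 36:y→36,v→16,0→31,j→45 37:y→37,v→37,0→31,j→47 38:y→48,v→38,0→22,j→49 39:y→37,v→39,0→28,j→50 40:y→40,v→50,0→17,j→51 41:y→51,v→49,0→52,j→41 42:y→53,v→16,0→28,j→54 43:y→43,v→16,0→55,j→43 44:y→16,v→16,0→16,j→44 45:y→16,v→16,0→44,j→56 46:y→16,v→46,0→16,j→46 47:y→16,v→47,0→44,j→57 48:y→48,v→48,0→31,j→57 49:y→58,v→49,0→52,j→49 50:y→48,v→50,0→28,j→59 51:y→51,v→59,0→55,j→51 52:y→52,v→52,0→16,j→16 53:y→53,v→16,0→31,j→56 54:y→60,v→16,0→55,j→54 55:y→55,v→16,0→16,j→16 56:y→16,v→16,0→61,j→56 57:y→16,v→57,0→61,j→57 58:y→58,v→58,0→55,j→57 59:y→58,v→59,0→55,j→59 60:y→60,v→16,0→55,j→56 61:y→16,v→16,0→16,j→16.
'y0v': run [71, 58, 26, 3] end={s30,s60,s69} rej; 3/3 deletions ∈↓L.
'000': N↓-sim [71, 60, 15, 2] end={s60,s69} — reject; 3/3 del acc.
'vyjy': N↓-sim [71, 53, 31, 14, 1] end={s60} ∉↓L; 4/4 single-dels accept.
'j0jj0j': N↓-sim [71, 65, 49, 38, 27, 5, 1] end={s60} — reject; 6/6 deletions ∈↓L.
4 minimals (antichain).

min(Σ*\↓L) = [y0v, 000, vyjy, j0jj0j].


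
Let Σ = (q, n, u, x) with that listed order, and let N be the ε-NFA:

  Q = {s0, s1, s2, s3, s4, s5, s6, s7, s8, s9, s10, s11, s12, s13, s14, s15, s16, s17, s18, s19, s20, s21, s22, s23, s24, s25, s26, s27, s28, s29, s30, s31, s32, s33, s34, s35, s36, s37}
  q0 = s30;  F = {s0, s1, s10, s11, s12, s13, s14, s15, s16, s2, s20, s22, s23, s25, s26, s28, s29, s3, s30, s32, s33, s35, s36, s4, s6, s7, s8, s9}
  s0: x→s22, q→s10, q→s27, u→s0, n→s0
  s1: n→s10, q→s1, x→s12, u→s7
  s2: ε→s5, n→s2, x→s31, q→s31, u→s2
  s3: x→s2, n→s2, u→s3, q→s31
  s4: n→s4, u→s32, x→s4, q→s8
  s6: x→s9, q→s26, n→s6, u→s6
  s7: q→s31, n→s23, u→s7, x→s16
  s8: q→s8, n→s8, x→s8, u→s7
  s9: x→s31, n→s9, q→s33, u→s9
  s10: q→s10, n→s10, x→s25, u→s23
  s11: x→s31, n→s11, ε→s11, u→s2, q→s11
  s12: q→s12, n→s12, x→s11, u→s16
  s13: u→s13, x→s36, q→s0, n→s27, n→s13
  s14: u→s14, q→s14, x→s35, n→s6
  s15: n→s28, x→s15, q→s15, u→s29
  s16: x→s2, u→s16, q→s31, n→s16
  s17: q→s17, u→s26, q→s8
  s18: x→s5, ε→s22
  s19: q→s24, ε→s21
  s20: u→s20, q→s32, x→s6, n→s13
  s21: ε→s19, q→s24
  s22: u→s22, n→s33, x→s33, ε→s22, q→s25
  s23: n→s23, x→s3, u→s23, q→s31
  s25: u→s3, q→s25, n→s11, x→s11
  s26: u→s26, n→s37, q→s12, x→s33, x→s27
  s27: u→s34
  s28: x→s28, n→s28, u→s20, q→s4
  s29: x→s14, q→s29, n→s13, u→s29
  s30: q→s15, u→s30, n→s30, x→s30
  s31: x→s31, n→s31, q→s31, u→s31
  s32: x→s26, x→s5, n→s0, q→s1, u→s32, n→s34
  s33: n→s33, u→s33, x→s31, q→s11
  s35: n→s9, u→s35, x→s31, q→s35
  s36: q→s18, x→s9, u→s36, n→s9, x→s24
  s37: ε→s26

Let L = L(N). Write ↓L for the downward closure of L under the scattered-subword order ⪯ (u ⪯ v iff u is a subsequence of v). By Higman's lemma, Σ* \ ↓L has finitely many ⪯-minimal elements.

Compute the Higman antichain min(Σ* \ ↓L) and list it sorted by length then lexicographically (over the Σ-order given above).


min(Σ*\↓L) = [quxxx, qnqquq, qunxnx].

|Q|=38, |F|=28, |δ|=136 (7 ε).
min D↑ (29 st, q0=0, F={20}): 0:q→1,n→0,u→0,x→0 1:q→1,n→2,u→3,x→1 2:q→4,n→2,u→5,x→2 3:q→3,n→6,u→3,x→7 4:q→8,n→4,u→9,x→4 5:q→9,n→6,u→5,x→10 6:q→11,n→6,u→6,x→12 7:q→7,n→10,u→7,x→13 8:q→8,n→8,u→14,x→8 9:q→15,n→11,u→9,x→16 10:q→16,n→10,u→10,x→17 11:q→18,n→11,u→11,x→19 12:q→19,n→17,u→12,x→17 13:q→13,n→17,u→13,x→20 14:q→20,n→21,u→14,x→22 15:q→15,n→18,u→14,x→23 16:q→23,n→16,u→16,x→24 17:q→24,n→17,u→17,x→20 18:q→18,n→18,u→21,x→25 19:q→25,n→24,u→19,x→24 20:q→20,n→20,u→20,x→20 21:q→20,n→21,u→21,x→26 22:q→20,n→22,u→22,x→27 23:q→23,n→23,u→22,x→28 24:q→28,n→24,u→24,x→20 25:q→25,n→28,u→26,x→28 26:q→20,n→27,u→26,x→27 27:q→20,n→27,u→27,x→20 28:q→28,n→28,u→27,x→20 (ε-aug+det+¬).
'quxxx': |S_i|=[35, 34, 30, 21, 10, 1] end={s31} ∉↓L; 5/5 deletions ∈↓L.
'qnqquq': run [35, 34, 30, 23, 15, 8, 1] end={s31} rej; 6/6 del acc.
'qunxnx': N↓-sim [35, 34, 30, 23, 14, 6, 1] end={s31} ∉↓L; 6/6 del acc.
3 minimals (antichain).


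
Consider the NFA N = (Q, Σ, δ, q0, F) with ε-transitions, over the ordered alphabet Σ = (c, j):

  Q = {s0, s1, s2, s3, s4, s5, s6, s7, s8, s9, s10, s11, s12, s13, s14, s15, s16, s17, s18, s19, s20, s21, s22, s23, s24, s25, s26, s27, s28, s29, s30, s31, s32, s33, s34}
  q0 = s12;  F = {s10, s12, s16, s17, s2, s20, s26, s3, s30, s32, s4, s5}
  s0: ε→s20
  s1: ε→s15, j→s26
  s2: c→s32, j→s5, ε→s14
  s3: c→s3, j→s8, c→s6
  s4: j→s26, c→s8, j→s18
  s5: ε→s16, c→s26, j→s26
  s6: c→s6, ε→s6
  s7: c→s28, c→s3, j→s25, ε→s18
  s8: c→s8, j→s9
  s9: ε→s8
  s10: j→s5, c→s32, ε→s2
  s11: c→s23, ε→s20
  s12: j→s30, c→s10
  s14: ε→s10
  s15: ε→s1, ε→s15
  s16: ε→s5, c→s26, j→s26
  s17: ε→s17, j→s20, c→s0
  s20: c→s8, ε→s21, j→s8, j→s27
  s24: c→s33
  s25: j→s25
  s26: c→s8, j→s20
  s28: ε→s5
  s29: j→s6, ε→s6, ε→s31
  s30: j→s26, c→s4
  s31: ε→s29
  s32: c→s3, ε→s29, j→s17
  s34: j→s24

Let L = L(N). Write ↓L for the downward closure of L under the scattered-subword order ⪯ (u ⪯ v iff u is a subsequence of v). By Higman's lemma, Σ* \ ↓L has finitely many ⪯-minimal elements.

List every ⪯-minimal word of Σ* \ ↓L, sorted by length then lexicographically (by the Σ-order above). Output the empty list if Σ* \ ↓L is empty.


Antichain: [jcc, jjc, cccj, jjjj, ccjjj, cjcjj].

|Q|=35, |F|=12, |δ|=59 (20 ε).
min D↑ (11 st, q0=0, F={9}): 0:c→1,j→2 1:c→3,j→4 2:c→5,j→6 3:c→7,j→8 4:c→6,j→6 5:c→9,j→6 6:c→9,j→10 7:c→7,j→9 8:c→10,j→10 9:c→9,j→9 10:c→9,j→9.
'jcc': N↓-sim [22, 14, 10, 3] end={s6,s8,s9} rej; 3/3 single-dels accept.
'jjc': N↓-sim [22, 14, 7, 2] end={s8,s9} — reject; 3/3 del acc.
'cccj': run [22, 20, 13, 8, 3] end={s27,s8,s9} rej; 4/4 single-dels accept.
'jjjj': |S_i|=[22, 14, 7, 5, 3] end={s27,s8,s9} rej; 4/4 del acc.
'ccjjj': |S_i|=[22, 20, 13, 8, 5, 3] end={s27,s8,s9} ∉↓L; 5/5 del acc.
'cjcjj': N↓-sim [22, 20, 12, 8, 5, 3] end={s27,s8,s9} — reject; 5/5 del acc.
6 words, ⪯-incomp.


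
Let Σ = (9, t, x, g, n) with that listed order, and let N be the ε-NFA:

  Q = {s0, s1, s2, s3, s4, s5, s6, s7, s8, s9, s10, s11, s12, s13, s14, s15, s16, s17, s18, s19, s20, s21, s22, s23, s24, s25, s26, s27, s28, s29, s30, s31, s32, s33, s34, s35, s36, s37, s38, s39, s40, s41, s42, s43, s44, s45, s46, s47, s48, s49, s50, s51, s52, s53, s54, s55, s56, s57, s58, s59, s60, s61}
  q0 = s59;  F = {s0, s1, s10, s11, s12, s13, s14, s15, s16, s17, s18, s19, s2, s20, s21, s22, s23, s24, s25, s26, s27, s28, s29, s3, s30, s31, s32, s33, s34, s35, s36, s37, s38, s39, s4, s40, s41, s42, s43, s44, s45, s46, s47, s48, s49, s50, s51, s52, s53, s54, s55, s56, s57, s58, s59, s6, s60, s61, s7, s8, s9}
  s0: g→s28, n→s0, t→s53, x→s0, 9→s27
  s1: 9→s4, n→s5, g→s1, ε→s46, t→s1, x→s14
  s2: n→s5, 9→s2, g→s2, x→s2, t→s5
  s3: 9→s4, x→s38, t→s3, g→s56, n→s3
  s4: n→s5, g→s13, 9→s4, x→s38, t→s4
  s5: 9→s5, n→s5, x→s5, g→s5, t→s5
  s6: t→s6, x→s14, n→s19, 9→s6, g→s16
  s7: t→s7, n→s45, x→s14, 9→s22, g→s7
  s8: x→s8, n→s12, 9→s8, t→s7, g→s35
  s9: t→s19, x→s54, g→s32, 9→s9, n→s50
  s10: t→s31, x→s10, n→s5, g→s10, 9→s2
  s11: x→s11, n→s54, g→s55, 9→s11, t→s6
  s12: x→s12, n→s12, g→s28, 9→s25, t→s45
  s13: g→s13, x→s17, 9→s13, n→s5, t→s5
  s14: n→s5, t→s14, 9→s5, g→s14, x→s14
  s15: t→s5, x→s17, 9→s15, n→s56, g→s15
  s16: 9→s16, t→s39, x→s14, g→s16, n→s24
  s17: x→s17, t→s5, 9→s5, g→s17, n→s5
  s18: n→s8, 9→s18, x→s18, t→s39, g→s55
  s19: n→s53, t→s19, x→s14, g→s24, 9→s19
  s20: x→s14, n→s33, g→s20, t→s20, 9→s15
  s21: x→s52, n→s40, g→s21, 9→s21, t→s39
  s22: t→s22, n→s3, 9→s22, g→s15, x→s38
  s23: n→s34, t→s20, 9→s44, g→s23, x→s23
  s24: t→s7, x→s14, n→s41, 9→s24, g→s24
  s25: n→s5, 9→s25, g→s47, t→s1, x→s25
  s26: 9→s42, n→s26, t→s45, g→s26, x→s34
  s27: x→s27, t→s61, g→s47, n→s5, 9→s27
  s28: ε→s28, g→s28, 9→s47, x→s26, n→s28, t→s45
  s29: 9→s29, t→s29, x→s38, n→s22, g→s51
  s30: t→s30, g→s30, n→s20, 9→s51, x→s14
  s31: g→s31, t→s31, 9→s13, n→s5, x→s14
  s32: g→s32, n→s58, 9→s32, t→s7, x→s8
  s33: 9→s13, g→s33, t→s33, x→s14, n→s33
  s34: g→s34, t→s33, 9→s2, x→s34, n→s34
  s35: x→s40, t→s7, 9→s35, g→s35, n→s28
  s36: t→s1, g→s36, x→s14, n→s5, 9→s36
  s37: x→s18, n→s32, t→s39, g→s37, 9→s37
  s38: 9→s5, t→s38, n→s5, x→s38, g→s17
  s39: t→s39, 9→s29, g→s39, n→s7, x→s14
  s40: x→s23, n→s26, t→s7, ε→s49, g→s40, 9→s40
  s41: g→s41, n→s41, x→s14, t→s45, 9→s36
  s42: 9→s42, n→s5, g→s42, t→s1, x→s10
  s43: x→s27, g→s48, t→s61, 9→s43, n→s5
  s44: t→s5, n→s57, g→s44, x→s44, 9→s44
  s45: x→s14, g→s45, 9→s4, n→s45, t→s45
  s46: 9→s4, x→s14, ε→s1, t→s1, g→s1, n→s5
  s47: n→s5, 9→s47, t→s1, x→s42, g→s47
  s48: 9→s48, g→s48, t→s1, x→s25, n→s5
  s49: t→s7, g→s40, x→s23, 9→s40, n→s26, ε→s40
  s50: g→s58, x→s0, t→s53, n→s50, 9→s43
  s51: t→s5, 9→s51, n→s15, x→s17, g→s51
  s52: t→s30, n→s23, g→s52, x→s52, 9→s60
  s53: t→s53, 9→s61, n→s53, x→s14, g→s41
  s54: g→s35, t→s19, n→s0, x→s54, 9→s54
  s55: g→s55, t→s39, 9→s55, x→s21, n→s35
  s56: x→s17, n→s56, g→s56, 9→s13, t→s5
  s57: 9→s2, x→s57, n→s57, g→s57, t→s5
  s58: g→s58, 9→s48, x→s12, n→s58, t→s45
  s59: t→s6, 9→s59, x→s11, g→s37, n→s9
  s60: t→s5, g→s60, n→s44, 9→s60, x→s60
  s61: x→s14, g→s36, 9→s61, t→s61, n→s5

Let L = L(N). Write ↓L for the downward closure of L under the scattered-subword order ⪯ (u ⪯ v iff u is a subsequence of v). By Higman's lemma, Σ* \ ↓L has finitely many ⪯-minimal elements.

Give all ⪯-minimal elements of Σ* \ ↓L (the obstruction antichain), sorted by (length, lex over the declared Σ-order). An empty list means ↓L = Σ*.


Antichain: [tx9, txn, nn9n, gt9gt, xgxx9t].

|Q|=62, |F|=61, |δ|=315 (5 ε).
min D↑ (60 st, q0=0, F={14}): 0:9→0,t→1,x→2,g→3,n→4 1:9→1,t→1,x→5,g→6,n→7 2:9→2,t→1,x→2,g→8,n→9 3:9→3,t→10,x→11,g→3,n→12 4:9→4,t→7,x→9,g→12,n→13 5:9→14,t→5,x→5,g→5,n→14 6:9→6,t→10,x→5,g→6,n→15 7:9→7,t→7,x→5,g→15,n→16 8:9→8,t→10,x→17,g→8,n→18 9:9→9,t→7,x→9,g→18,n→19 10:9→20,t→10,x→5,g→10,n→21 11:9→11,t→10,x→11,g→8,n→22 12:9→12,t→21,x→22,g→12,n→23 13:9→24,t→16,x→19,g→23,n→13 14:9→14,t→14,x→14,g→14,n→14 15:9→15,t→21,x→5,g→15,n→25 16:9→26,t→16,x→5,g→25,n→16 17:9→17,t→10,x→27,g→17,n→28 18:9→18,t→21,x→28,g→18,n→29 19:9→30,t→16,x→19,g→29,n→19 20:9→20,t→20,x→31,g→32,n→33 21:9→33,t→21,x→5,g→21,n→34 22:9→22,t→21,x→22,g→18,n→35 23:9→36,t→34,x→35,g→23,n→23 24:9→24,t→26,x→30,g→36,n→14 25:9→37,t→34,x→5,g→25,n→25 26:9→26,t→26,x→5,g→37,n→14 27:9→38,t→39,x→27,g→27,n→40 28:9→28,t→21,x→40,g→28,n→41 29:9→42,t→34,x→41,g→29,n→29 30:9→30,t→26,x→30,g→42,n→14 31:9→14,t→31,x→31,g→43,n→14 32:9→32,t→14,x→43,g→32,n→44 33:9→33,t→33,x→31,g→44,n→45 34:9→46,t→34,x→5,g→34,n→34 35:9→47,t→34,x→35,g→29,n→35 36:9→36,t→48,x→47,g→36,n→14 37:9→37,t→48,x→5,g→37,n→14 38:9→38,t→14,x→38,g→38,n→49 39:9→32,t→39,x→5,g→39,n→50 40:9→49,t→50,x→40,g→40,n→51 41:9→52,t→34,x→51,g→41,n→41 42:9→42,t→48,x→52,g→42,n→14 43:9→14,t→14,x→43,g→43,n→14 44:9→44,t→14,x→43,g→44,n→53 45:9→46,t→45,x→31,g→53,n→45 46:9→46,t→46,x→31,g→54,n→14 47:9→47,t→48,x→47,g→42,n→14 48:9→46,t→48,x→5,g→48,n→14 49:9→49,t→14,x→49,g→49,n→55 50:9→44,t→50,x→5,g→50,n→56 51:9→57,t→56,x→51,g→51,n→51 52:9→52,t→48,x→58,g→52,n→14 53:9→54,t→14,x→43,g→53,n→53 54:9→54,t→14,x→43,g→54,n→14 55:9→57,t→14,x→55,g→55,n→55 56:9→54,t→56,x→5,g→56,n→56 57:9→57,t→14,x→57,g→57,n→14 58:9→57,t→59,x→58,g→58,n→14 59:9→54,t→59,x→5,g→59,n→14 [Hopcroft].
'tx9': run [62, 29, 4, 1] end={s5} ∉↓L; 3/3 single-dels accept.
'txn': run [62, 29, 4, 1] end={s5} rej; 3/3 del acc.
'nn9n': |S_i|=[62, 48, 33, 19, 1] end={s5} rej; 4/4 single-dels accept.
'gt9gt': run [62, 50, 21, 11, 6, 1] end={s5} rej; 5/5 deletions ∈↓L.
'xgxx9t': N↓-sim [62, 54, 42, 34, 20, 10, 1] end={s5} rej; 6/6 single-dels accept.
5 obstructions.


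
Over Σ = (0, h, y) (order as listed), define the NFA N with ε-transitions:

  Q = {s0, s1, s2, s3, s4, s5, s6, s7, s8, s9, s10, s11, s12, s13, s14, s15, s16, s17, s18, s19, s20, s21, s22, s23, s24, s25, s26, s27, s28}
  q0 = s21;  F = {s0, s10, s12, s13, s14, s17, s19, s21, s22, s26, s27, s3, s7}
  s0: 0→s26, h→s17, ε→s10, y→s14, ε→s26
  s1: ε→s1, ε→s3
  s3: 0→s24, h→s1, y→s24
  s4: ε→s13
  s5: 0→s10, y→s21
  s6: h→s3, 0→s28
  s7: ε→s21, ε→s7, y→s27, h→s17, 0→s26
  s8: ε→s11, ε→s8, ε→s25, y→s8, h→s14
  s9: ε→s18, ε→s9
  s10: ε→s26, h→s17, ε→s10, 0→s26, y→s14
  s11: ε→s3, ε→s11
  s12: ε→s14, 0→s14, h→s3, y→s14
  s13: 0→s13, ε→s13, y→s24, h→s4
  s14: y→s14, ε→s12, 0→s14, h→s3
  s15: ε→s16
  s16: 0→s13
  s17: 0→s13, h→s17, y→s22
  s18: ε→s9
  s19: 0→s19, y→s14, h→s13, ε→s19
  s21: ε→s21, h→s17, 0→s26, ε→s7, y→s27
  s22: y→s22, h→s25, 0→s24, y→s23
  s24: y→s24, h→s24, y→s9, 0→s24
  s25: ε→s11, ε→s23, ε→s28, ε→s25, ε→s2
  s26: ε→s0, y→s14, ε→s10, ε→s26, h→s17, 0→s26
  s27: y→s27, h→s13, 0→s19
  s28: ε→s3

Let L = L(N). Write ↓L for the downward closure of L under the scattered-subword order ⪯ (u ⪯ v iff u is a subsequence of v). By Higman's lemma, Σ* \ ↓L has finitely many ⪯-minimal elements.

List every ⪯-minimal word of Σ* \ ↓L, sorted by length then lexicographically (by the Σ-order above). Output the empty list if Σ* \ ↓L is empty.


min(Σ*\↓L) = [h0y, hy0, yhy, 0yh0].

|Q|=29, |F|=13, |δ|=84 (33 ε).
min D↑ (10 st, q0=0, F={9}): 0:0→1,h→2,y→3 1:0→1,h→2,y→4 2:0→5,h→2,y→6 3:0→7,h→5,y→3 4:0→4,h→8,y→4 5:0→5,h→5,y→9 6:0→9,h→8,y→6 7:0→7,h→5,y→4 8:0→9,h→8,y→9 9:0→9,h→9,y→9 [Hopcroft].
'h0y': run [23, 14, 5, 3] end={s18,s24,s9} — reject; 3/3 del acc.
'hy0': |S_i|=[23, 14, 11, 3] end={s18,s24,s9} — reject; 3/3 single-dels accept.
'yhy': run [23, 17, 12, 3] end={s18,s24,s9} — reject; 3/3 deletions ∈↓L.
'0yh0': run [23, 20, 13, 10, 3] end={s18,s24,s9} rej; 4/4 single-dels accept.
4 words, ⪯-incomp.


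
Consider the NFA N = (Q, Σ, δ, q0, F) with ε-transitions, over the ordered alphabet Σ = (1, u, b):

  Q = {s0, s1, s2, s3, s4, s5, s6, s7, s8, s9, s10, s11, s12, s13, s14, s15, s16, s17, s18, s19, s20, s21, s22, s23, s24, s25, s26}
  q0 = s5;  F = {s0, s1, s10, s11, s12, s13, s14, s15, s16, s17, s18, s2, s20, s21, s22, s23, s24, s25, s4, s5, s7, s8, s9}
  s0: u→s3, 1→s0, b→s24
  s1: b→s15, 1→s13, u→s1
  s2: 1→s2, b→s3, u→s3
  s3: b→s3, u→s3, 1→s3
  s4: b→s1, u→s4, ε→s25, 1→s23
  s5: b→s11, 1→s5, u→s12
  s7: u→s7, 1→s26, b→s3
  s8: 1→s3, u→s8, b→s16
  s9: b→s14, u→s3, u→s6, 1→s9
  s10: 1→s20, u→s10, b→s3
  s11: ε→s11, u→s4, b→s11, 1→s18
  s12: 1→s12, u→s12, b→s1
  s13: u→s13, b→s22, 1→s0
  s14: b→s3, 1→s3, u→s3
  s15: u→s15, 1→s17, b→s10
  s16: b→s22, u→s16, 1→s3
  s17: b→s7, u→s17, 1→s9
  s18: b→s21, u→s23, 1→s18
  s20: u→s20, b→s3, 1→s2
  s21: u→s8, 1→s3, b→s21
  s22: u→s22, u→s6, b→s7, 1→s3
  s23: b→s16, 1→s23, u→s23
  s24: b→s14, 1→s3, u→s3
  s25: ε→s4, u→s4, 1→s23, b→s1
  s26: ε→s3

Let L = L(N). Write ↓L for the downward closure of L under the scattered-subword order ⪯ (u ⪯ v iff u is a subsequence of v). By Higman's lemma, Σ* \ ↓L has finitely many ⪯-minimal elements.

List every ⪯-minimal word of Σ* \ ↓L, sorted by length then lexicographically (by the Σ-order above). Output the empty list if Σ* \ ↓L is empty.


A = [b1b1, ub11u, ubbbb].

|Q|=27, |F|=23, |δ|=78 (4 ε).
min D↑ (23 st, q0=0, F={15}): 0:1→0,u→1,b→2 1:1→1,u→1,b→3 2:1→4,u→5,b→2 3:1→6,u→3,b→7 4:1→4,u→8,b→9 5:1→8,u→5,b→3 6:1→10,u→6,b→11 7:1→12,u→7,b→13 8:1→8,u→8,b→14 9:1→15,u→16,b→9 10:1→10,u→15,b→17 11:1→15,u→11,b→18 12:1→19,u→12,b→18 13:1→20,u→13,b→15 14:1→15,u→14,b→11 15:1→15,u→15,b→15 16:1→15,u→16,b→14 17:1→15,u→15,b→21 18:1→15,u→18,b→15 19:1→19,u→15,b→21 20:1→22,u→20,b→15 21:1→15,u→15,b→15 22:1→22,u→15,b→15 [Hopcroft].
'b1b1': |S_i|=[26, 24, 18, 10, 2] end={s26,s3} — reject; 4/4 deletions ∈↓L.
'ub11u': N↓-sim [26, 22, 17, 13, 8, 2] end={s3,s6} — reject; 5/5 del acc.
'ubbbb': |S_i|=[26, 22, 17, 13, 7, 1] end={s3} ∉↓L; 5/5 deletions ∈↓L.
3 minimals (antichain).


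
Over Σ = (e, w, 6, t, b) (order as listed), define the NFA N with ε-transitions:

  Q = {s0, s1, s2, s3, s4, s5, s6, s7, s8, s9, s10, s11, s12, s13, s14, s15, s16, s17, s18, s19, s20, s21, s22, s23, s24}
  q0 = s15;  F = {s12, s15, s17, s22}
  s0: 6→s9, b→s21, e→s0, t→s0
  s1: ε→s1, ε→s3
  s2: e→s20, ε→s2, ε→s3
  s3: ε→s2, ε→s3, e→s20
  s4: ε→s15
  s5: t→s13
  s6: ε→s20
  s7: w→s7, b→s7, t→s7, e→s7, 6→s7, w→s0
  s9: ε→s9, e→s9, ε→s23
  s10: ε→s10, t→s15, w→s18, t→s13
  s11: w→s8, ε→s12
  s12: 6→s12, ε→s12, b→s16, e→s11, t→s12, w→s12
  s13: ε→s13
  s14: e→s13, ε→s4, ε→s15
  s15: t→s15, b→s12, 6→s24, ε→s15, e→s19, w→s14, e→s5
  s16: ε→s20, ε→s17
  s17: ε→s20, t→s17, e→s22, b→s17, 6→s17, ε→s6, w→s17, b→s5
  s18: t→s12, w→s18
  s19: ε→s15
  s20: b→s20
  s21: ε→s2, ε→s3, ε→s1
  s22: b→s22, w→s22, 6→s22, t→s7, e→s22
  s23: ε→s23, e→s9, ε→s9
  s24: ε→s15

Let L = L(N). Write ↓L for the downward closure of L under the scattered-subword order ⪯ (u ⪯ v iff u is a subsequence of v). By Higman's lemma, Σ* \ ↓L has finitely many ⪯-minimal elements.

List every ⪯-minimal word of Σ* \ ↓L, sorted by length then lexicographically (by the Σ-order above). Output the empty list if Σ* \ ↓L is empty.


|Q|=25, |F|=4, |δ|=73 (28 ε).
min D↑ (5 st, q0=0, F={4}): 0:e→0,w→0,6→0,t→0,b→1 1:e→1,w→1,6→1,t→1,b→2 2:e→3,w→2,6→2,t→2,b→2 3:e→3,w→3,6→3,t→4,b→3 4:e→4,w→4,6→4,t→4,b→4 [Hopcroft].
'bbet': |S_i|=[23, 18, 15, 10, 9] end={s0,s1,s2,s20,s21,s23,s3,s7,s9} rej; 4/4 single-dels accept.
1 words, ⪯-incomp.

A = [bbet].


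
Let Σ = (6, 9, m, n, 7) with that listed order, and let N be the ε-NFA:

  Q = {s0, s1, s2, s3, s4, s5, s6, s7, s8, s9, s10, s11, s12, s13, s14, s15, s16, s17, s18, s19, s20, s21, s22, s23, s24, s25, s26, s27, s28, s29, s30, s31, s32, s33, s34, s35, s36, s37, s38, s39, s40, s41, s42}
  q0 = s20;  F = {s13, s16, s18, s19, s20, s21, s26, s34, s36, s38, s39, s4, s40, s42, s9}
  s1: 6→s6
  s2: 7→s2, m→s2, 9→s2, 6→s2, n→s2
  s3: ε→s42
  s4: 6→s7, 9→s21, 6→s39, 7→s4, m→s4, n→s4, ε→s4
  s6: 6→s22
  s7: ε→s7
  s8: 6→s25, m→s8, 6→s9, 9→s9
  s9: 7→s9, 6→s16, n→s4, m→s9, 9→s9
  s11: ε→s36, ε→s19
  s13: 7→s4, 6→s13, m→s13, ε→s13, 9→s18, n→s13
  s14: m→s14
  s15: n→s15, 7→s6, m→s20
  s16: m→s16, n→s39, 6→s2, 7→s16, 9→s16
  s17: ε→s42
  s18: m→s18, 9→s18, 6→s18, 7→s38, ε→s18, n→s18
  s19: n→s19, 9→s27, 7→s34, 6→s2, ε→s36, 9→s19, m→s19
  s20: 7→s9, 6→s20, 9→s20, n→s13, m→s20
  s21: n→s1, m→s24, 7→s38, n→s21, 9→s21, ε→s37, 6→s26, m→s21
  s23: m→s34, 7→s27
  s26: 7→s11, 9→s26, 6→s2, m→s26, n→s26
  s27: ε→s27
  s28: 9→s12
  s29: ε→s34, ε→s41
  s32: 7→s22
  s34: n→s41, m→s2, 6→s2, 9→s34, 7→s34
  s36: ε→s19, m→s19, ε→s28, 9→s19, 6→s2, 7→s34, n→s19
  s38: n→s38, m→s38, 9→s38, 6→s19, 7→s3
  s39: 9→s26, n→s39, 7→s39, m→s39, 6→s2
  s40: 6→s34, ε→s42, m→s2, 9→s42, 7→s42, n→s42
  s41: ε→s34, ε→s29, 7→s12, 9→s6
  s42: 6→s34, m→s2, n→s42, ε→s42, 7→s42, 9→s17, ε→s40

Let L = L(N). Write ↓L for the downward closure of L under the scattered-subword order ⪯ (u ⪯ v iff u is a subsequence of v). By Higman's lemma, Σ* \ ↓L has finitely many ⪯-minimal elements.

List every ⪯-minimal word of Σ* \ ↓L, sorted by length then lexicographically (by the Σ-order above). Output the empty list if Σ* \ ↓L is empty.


|Q|=43, |F|=15, |δ|=120 (20 ε).
min D↑ (14 st, q0=0, F={9}): 0:6→0,9→0,m→0,n→1,7→2 1:6→1,9→3,m→1,n→1,7→4 2:6→5,9→2,m→2,n→4,7→2 3:6→3,9→3,m→3,n→3,7→6 4:6→7,9→8,m→4,n→4,7→4 5:6→9,9→5,m→5,n→7,7→5 6:6→10,9→6,m→6,n→6,7→11 7:6→9,9→12,m→7,n→7,7→7 8:6→12,9→8,m→8,n→8,7→6 9:6→9,9→9,m→9,n→9,7→9 10:6→9,9→10,m→10,n→10,7→13 11:6→13,9→11,m→9,n→11,7→11 12:6→9,9→12,m→12,n→12,7→10 13:6→9,9→13,m→9,n→13,7→13.
'766': N↓-sim [30, 27, 16, 2] end={s2,s22} — reject; 3/3 del acc.
'n977m': run [30, 27, 23, 17, 11, 1] end={s2} — reject; 5/5 del acc.
2 words, ⪯-incomp.

A = [766, n977m].


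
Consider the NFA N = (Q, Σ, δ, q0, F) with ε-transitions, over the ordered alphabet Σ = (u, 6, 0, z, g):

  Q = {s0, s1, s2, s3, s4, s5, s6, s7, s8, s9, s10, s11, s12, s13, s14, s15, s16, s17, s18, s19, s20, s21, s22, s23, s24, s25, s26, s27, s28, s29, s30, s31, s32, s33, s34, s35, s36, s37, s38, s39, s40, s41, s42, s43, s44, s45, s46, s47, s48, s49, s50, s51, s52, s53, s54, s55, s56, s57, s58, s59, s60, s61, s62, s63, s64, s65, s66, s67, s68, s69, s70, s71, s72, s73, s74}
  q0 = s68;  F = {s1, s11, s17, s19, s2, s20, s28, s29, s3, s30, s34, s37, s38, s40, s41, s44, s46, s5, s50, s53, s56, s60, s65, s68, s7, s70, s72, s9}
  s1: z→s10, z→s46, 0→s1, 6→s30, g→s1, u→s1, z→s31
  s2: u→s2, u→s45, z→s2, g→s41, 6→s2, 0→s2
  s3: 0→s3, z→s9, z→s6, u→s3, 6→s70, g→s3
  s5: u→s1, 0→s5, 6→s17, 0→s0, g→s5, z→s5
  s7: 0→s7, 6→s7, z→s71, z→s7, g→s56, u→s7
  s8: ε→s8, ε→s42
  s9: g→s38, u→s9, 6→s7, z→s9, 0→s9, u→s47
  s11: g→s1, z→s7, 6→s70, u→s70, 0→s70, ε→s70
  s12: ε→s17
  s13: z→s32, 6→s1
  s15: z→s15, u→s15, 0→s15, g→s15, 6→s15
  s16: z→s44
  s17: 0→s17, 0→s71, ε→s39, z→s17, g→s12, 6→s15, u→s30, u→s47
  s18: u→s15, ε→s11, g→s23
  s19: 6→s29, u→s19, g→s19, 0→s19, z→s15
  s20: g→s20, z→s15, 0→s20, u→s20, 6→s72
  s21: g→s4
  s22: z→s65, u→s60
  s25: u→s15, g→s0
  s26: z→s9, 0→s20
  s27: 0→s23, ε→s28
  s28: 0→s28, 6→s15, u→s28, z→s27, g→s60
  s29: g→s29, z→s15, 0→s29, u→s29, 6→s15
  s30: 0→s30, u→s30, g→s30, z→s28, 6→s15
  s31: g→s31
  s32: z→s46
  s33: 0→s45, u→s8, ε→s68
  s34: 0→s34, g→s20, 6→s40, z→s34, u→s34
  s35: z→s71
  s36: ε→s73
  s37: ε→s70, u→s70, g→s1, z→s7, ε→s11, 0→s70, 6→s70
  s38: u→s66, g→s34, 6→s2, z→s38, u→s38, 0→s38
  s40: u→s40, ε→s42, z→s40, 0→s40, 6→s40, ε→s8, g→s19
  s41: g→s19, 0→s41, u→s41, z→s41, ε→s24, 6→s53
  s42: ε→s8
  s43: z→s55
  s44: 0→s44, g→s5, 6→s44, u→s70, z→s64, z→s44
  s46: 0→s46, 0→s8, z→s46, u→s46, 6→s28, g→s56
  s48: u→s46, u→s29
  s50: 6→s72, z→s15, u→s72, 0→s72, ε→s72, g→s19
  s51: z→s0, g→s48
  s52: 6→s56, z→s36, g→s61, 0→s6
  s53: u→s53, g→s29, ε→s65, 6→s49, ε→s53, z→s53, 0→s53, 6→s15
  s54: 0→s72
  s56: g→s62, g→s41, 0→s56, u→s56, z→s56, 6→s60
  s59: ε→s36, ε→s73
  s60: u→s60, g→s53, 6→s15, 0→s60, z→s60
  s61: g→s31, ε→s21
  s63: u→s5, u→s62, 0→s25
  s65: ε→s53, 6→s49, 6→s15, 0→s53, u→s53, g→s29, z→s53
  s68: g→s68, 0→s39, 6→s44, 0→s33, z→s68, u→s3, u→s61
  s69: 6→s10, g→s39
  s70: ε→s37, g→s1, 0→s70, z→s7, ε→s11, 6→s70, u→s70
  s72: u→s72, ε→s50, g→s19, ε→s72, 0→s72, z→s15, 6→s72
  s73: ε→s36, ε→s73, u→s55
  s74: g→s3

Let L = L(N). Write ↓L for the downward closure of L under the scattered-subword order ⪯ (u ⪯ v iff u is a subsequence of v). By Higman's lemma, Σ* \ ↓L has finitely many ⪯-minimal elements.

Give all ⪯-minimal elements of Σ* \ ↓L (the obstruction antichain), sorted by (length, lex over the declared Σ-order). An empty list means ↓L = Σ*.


Antichain: [6g66, uzgggz].

|Q|=75, |F|=28, |δ|=226 (28 ε).
min D↑ (25 st, q0=0, F={15}): 0:u→1,6→2,0→0,z→0,g→0 1:u→1,6→3,0→1,z→4,g→1 2:u→3,6→2,0→2,z→2,g→5 3:u→3,6→3,0→3,z→6,g→7 4:u→4,6→6,0→4,z→4,g→8 5:u→7,6→9,0→5,z→5,g→5 6:u→6,6→6,0→6,z→6,g→10 7:u→7,6→11,0→7,z→12,g→7 8:u→8,6→13,0→8,z→8,g→14 9:u→11,6→15,0→9,z→9,g→9 10:u→10,6→16,0→10,z→10,g→17 11:u→11,6→15,0→11,z→18,g→11 12:u→12,6→18,0→12,z→12,g→10 13:u→13,6→13,0→13,z→13,g→17 14:u→14,6→19,0→14,z→14,g→20 15:u→15,6→15,0→15,z→15,g→15 16:u→16,6→15,0→16,z→16,g→21 17:u→17,6→21,0→17,z→17,g→22 18:u→18,6→15,0→18,z→18,g→16 19:u→19,6→19,0→19,z→19,g→22 20:u→20,6→23,0→20,z→15,g→20 21:u→21,6→15,0→21,z→21,g→24 22:u→22,6→24,0→22,z→15,g→22 23:u→23,6→23,0→23,z→15,g→22 24:u→24,6→15,0→24,z→15,g→24 [Hopcroft].
'6g66': |S_i|=[51, 39, 28, 15, 2] end={s15,s49} rej; 4/4 del acc.
'uzgggz': |S_i|=[51, 42, 33, 23, 17, 7, 1] end={s15} rej; 6/6 single-dels accept.
2 words, ⪯-incomp.
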